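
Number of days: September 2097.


Month: September (month 9)
September has 30 days

30 days


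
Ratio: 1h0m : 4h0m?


1:4 (0.25)

Duration 1: 60 minutes
Duration 2: 240 minutes
Ratio = 60:240
GCD = 60
Simplified = 1:4
As a decimal: 1/4 = 0.25


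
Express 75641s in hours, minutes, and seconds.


21h 0m 41s

Hours: 75641 ÷ 3600 = 21 remainder 41
Minutes: 41 ÷ 60 = 0 remainder 41
Seconds: 41


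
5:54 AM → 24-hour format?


Input: 5:54 AM
AM hour stays: 5

05:54


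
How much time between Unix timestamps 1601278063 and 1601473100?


Difference = 1601473100 - 1601278063 = 195037 seconds
In hours: 195037 / 3600 ≈ 54.2
In days: 195037 / 86400 ≈ 2.26

195037 seconds (54.2 hours / 2.26 days)


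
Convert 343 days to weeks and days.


Weeks: 343 ÷ 7 = 49 remainder 0

49 weeks 0 days


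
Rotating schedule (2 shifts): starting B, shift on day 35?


Shift B

Shifts: A, B
Start: B (index 1)
Day 35: (1 + 35 - 1) mod 2
= 35 mod 2
= 1
Index 1 → shift B


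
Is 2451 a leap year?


Rules: divisible by 4 AND (not by 100 OR by 400)
2451 ÷ 4 = 612 remainder 3 → not divisible by 4
Not divisible by 4 → not a leap year

No


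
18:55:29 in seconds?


Hours: 18 × 3600 = 64800
Minutes: 55 × 60 = 3300
Seconds: 29
Total = 64800 + 3300 + 29 = 68129

68129 seconds


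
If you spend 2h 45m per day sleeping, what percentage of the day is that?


11.5%

Time: 165 minutes
Day: 1440 minutes
Percentage = (165/1440) × 100 ≈ 11.5%


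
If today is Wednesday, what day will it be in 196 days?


Start: Wednesday (index 2)
(2 + 196) mod 7
= 198 mod 7
= 2
Index 2 → Wednesday

Wednesday


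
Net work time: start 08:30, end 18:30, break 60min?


Total time = (18×60+30) - (8×60+30)
= 1110 - 510 = 600 min
Minus break: 600 - 60 = 540 min
= 9h 0m

9h 0m (540 minutes)


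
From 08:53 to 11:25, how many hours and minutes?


End time in minutes: 11×60 + 25 = 685
Start time in minutes: 8×60 + 53 = 533
Difference = 685 - 533 = 152 minutes
= 2 hours 32 minutes

2h 32m


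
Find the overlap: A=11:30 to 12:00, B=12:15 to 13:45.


Meeting A: 690-720 (in minutes from midnight)
Meeting B: 735-825
Overlap start = max(690, 735) = 735
Overlap end = min(720, 825) = 720
Overlap = max(0, 720 - 735) = 0 min

0 minutes


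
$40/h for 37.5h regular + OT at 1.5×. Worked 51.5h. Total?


$2340.00

Regular: 37.5h × $40 = $1500.00
Overtime: 51.5 - 37.5 = 14.0h
OT pay: 14.0h × $40 × 1.5 = $840.00
Total = $1500.00 + $840.00 = $2340.00


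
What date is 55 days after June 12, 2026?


August 6, 2026

Start: June 12, 2026
Add 55 days
June 12 → July 1: 30 - 12 + 1 = 19 days (55 - 19 = 36 left)
July 1 → August 1: 31 - 1 + 1 = 31 days (36 - 31 = 5 left)
August 1 + 5 = August 6, 2026


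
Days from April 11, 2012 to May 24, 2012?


From April 11, 2012 to May 24, 2012
Rest of April 2012: 30 - 11 = 19
Days into May 2012: 24
Total = 19 + 24 = 43 days

43 days


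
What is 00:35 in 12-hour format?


12:35 AM

Hour: 0
0 → 12 AM (midnight)


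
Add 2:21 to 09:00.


Start: 540 minutes from midnight
Add: 141 minutes
Total: 681 minutes
Hours: 681 ÷ 60 = 11 remainder 21

11:21


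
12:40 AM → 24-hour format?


00:40

Input: 12:40 AM
12 AM → 00 (midnight)


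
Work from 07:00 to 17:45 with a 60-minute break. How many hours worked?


Total time = (17×60+45) - (7×60+0)
= 1065 - 420 = 645 min
Minus break: 645 - 60 = 585 min
= 9h 45m

9h 45m (585 minutes)


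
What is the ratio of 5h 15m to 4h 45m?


Duration 1: 315 minutes
Duration 2: 285 minutes
Ratio = 315:285
GCD = 15
Simplified = 21:19
As a decimal: 21/19 ≈ 1.11

21:19 (1.11)


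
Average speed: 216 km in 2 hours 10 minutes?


Distance: 216 km
Time: 2h 10m = 130 min = 130/60 = 13/6 hours
Speed = 216 ÷ (13/6) = 216 × 6 / 13 = 1296/13 ≈ 99.7 km/h

99.7 km/h


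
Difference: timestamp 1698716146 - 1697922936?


793210 seconds (220.3 hours / 9.18 days)

Difference = 1698716146 - 1697922936 = 793210 seconds
In hours: 793210 / 3600 ≈ 220.3
In days: 793210 / 86400 ≈ 9.18


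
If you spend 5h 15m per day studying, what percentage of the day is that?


Time: 315 minutes
Day: 1440 minutes
Percentage = (315/1440) × 100 ≈ 21.9%

21.9%


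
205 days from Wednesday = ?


Start: Wednesday (index 2)
(2 + 205) mod 7
= 207 mod 7
= 4
Index 4 → Friday

Friday


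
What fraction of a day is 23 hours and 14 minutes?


Total minutes: 23×60 + 14 = 1394
Day = 24×60 = 1440 minutes
Fraction = 1394/1440 ≈ 0.9681
As a percentage: 1394/1440 × 100 ≈ 96.81%

0.9681 (96.81%)


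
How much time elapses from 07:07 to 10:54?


End time in minutes: 10×60 + 54 = 654
Start time in minutes: 7×60 + 7 = 427
Difference = 654 - 427 = 227 minutes
= 3 hours 47 minutes

3h 47m


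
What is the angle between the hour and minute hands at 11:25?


Hour hand = 11×30 + 25×0.5 = 342.5°
Minute hand = 25×6 = 150°
Difference = |342.5 - 150| = 192.5°
Since > 180°: 360 - 192.5 = 167.5°

167.5°


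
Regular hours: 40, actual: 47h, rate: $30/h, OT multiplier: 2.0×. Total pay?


Regular: 40h × $30 = $1200.00
Overtime: 47 - 40 = 7h
OT pay: 7h × $30 × 2.0 = $420.00
Total = $1200.00 + $420.00 = $1620.00

$1620.00


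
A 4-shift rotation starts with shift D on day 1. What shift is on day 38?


Shifts: A, B, C, D
Start: D (index 3)
Day 38: (3 + 38 - 1) mod 4
= 40 mod 4
= 0
Index 0 → shift A

Shift A


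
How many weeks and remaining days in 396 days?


Weeks: 396 ÷ 7 = 56 remainder 4

56 weeks 4 days


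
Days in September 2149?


Month: September (month 9)
September has 30 days

30 days


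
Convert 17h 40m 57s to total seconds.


63657 seconds

Hours: 17 × 3600 = 61200
Minutes: 40 × 60 = 2400
Seconds: 57
Total = 61200 + 2400 + 57 = 63657


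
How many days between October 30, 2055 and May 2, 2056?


From October 30, 2055 to May 2, 2056
Rest of October 2055: 31 - 30 = 1
Full months: November 30, December 31, January 31, February 2056 29, March 31, April 30
Days into May 2056: 2
Total = 1 + 30 + 31 + 31 + 29 + 31 + 30 + 2 = 185 days

185 days


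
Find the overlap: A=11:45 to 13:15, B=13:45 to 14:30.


0 minutes

Meeting A: 705-795 (in minutes from midnight)
Meeting B: 825-870
Overlap start = max(705, 825) = 825
Overlap end = min(795, 870) = 795
Overlap = max(0, 795 - 825) = 0 min


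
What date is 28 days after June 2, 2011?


June 30, 2011

Start: June 2, 2011
Add 28 days
June 2 + 28 = June 30, 2011


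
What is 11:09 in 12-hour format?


Hour: 11
11 < 12 → AM

11:09 AM


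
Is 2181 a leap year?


No

Rules: divisible by 4 AND (not by 100 OR by 400)
2181 ÷ 4 = 545 remainder 1 → not divisible by 4
Not divisible by 4 → not a leap year


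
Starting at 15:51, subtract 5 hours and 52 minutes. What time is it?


Start: 951 minutes from midnight
Subtract: 352 minutes
Remaining: 951 - 352 = 599
Hours: 9, Minutes: 59

09:59


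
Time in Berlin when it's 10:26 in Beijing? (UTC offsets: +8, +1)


03:26

Time difference = UTC+1 - UTC+8 = -7 hours
New hour = (10 -7) mod 24
= 3 mod 24 = 3
Minutes unchanged → 03:26


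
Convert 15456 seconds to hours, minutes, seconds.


4h 17m 36s

Hours: 15456 ÷ 3600 = 4 remainder 1056
Minutes: 1056 ÷ 60 = 17 remainder 36
Seconds: 36


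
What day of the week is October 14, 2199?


Zeller's congruence:
q=14, m=10, k=99, j=21
h = (14 + ⌊13×11/5⌋ + 99 + ⌊99/4⌋ + ⌊21/4⌋ - 2×21) mod 7
= (14 + 28 + 99 + 24 + 5 - 42) mod 7
= 128 mod 7 = 2
h=2 → Monday

Monday


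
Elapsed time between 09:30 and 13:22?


End time in minutes: 13×60 + 22 = 802
Start time in minutes: 9×60 + 30 = 570
Difference = 802 - 570 = 232 minutes
= 3 hours 52 minutes

3h 52m


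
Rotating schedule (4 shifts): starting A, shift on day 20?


Shift D

Shifts: A, B, C, D
Start: A (index 0)
Day 20: (0 + 20 - 1) mod 4
= 19 mod 4
= 3
Index 3 → shift D


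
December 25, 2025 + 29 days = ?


Start: December 25, 2025
Add 29 days
December 25 → January 1: 31 - 25 + 1 = 7 days (29 - 7 = 22 left)
January 1 + 22 = January 23, 2026

January 23, 2026


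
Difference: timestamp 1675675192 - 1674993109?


682083 seconds (189.5 hours / 7.89 days)

Difference = 1675675192 - 1674993109 = 682083 seconds
In hours: 682083 / 3600 ≈ 189.5
In days: 682083 / 86400 ≈ 7.89


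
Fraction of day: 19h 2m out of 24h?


0.7931 (79.31%)

Total minutes: 19×60 + 2 = 1142
Day = 24×60 = 1440 minutes
Fraction = 1142/1440 ≈ 0.7931
As a percentage: 1142/1440 × 100 ≈ 79.31%


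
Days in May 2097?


31 days

Month: May (month 5)
May has 31 days


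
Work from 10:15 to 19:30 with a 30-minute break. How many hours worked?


Total time = (19×60+30) - (10×60+15)
= 1170 - 615 = 555 min
Minus break: 555 - 30 = 525 min
= 8h 45m

8h 45m (525 minutes)


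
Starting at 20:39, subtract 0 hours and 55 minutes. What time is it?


Start: 1239 minutes from midnight
Subtract: 55 minutes
Remaining: 1239 - 55 = 1184
Hours: 19, Minutes: 44

19:44


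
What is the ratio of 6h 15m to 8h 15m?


Duration 1: 375 minutes
Duration 2: 495 minutes
Ratio = 375:495
GCD = 15
Simplified = 25:33
As a decimal: 25/33 ≈ 0.76

25:33 (0.76)


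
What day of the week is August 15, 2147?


Tuesday

Zeller's congruence:
q=15, m=8, k=47, j=21
h = (15 + ⌊13×9/5⌋ + 47 + ⌊47/4⌋ + ⌊21/4⌋ - 2×21) mod 7
= (15 + 23 + 47 + 11 + 5 - 42) mod 7
= 59 mod 7 = 3
h=3 → Tuesday


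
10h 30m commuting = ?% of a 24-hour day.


Time: 630 minutes
Day: 1440 minutes
Percentage = (630/1440) × 100 ≈ 43.8%

43.8%


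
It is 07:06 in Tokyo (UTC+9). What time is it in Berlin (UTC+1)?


Time difference = UTC+1 - UTC+9 = -8 hours
New hour = (7 -8) mod 24
= -1 mod 24 = 23
Minutes unchanged → 23:06; -1 < 0 → previous day

23:06 (previous day)


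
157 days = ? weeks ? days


Weeks: 157 ÷ 7 = 22 remainder 3

22 weeks 3 days


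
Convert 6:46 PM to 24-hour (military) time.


18:46

Input: 6:46 PM
PM: 6 + 12 = 18


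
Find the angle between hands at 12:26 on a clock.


Hour hand (12 ≡ 0 on the dial): 0×30 + 26×0.5 = 13.0°
Minute hand = 26×6 = 156°
Difference = |13.0 - 156| = 143.0°

143.0°


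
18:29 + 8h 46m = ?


03:15 (next day)

Start: 1109 minutes from midnight
Add: 526 minutes
Total: 1635 minutes
Hours: 1635 ÷ 60 = 27 remainder 15
27 ≥ 24 → 27 - 24 = 3 (next day)


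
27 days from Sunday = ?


Start: Sunday (index 6)
(6 + 27) mod 7
= 33 mod 7
= 5
Index 5 → Saturday

Saturday


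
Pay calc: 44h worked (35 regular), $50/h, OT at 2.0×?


Regular: 35h × $50 = $1750.00
Overtime: 44 - 35 = 9h
OT pay: 9h × $50 × 2.0 = $900.00
Total = $1750.00 + $900.00 = $2650.00

$2650.00


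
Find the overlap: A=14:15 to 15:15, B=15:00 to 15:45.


15 minutes

Meeting A: 855-915 (in minutes from midnight)
Meeting B: 900-945
Overlap start = max(855, 900) = 900
Overlap end = min(915, 945) = 915
Overlap = max(0, 915 - 900) = 15 min


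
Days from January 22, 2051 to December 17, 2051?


From January 22, 2051 to December 17, 2051
Rest of January 2051: 31 - 22 = 9
Full months: February 2051 28, March 31, April 30, May 31, June 30, July 31, August 31, September 30, October 31, November 30
Days into December 2051: 17
Total = 9 + 28 + 31 + 30 + 31 + 30 + 31 + 31 + 30 + 31 + 30 + 17 = 329 days

329 days


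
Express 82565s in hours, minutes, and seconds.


Hours: 82565 ÷ 3600 = 22 remainder 3365
Minutes: 3365 ÷ 60 = 56 remainder 5
Seconds: 5

22h 56m 5s


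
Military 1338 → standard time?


Hour: 13
13 - 12 = 1 → PM

1:38 PM


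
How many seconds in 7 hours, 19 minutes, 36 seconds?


Hours: 7 × 3600 = 25200
Minutes: 19 × 60 = 1140
Seconds: 36
Total = 25200 + 1140 + 36 = 26376

26376 seconds


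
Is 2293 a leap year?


Rules: divisible by 4 AND (not by 100 OR by 400)
2293 ÷ 4 = 573 remainder 1 → not divisible by 4
Not divisible by 4 → not a leap year

No


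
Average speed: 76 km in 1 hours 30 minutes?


Distance: 76 km
Time: 1h 30m = 90 min = 90/60 = 3/2 hours
Speed = 76 ÷ (3/2) = 76 × 2 / 3 = 152/3 ≈ 50.7 km/h

50.7 km/h


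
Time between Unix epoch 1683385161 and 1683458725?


Difference = 1683458725 - 1683385161 = 73564 seconds
In hours: 73564 / 3600 ≈ 20.4
In days: 73564 / 86400 ≈ 0.85

73564 seconds (20.4 hours / 0.85 days)


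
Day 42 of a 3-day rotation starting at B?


Shifts: A, B, C
Start: B (index 1)
Day 42: (1 + 42 - 1) mod 3
= 42 mod 3
= 0
Index 0 → shift A

Shift A


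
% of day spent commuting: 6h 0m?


Time: 360 minutes
Day: 1440 minutes
Percentage = (360/1440) × 100 = 25.0%

25.0%


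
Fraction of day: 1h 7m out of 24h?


0.0465 (4.65%)

Total minutes: 1×60 + 7 = 67
Day = 24×60 = 1440 minutes
Fraction = 67/1440 ≈ 0.0465
As a percentage: 67/1440 × 100 ≈ 4.65%


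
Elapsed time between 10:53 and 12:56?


End time in minutes: 12×60 + 56 = 776
Start time in minutes: 10×60 + 53 = 653
Difference = 776 - 653 = 123 minutes
= 2 hours 3 minutes

2h 3m


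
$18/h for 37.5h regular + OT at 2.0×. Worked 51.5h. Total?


$1179.00

Regular: 37.5h × $18 = $675.00
Overtime: 51.5 - 37.5 = 14.0h
OT pay: 14.0h × $18 × 2.0 = $504.00
Total = $675.00 + $504.00 = $1179.00


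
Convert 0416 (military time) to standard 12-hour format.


4:16 AM

Hour: 4
4 < 12 → AM


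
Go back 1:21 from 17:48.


Start: 1068 minutes from midnight
Subtract: 81 minutes
Remaining: 1068 - 81 = 987
Hours: 16, Minutes: 27

16:27


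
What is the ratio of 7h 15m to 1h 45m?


29:7 (4.14)

Duration 1: 435 minutes
Duration 2: 105 minutes
Ratio = 435:105
GCD = 15
Simplified = 29:7
As a decimal: 29/7 ≈ 4.14


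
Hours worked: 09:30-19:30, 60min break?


Total time = (19×60+30) - (9×60+30)
= 1170 - 570 = 600 min
Minus break: 600 - 60 = 540 min
= 9h 0m

9h 0m (540 minutes)


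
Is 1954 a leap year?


No

Rules: divisible by 4 AND (not by 100 OR by 400)
1954 ÷ 4 = 488 remainder 2 → not divisible by 4
Not divisible by 4 → not a leap year


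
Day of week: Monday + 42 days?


Monday

Start: Monday (index 0)
(0 + 42) mod 7
= 42 mod 7
= 0
Index 0 → Monday


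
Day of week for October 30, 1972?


Monday

Zeller's congruence:
q=30, m=10, k=72, j=19
h = (30 + ⌊13×11/5⌋ + 72 + ⌊72/4⌋ + ⌊19/4⌋ - 2×19) mod 7
= (30 + 28 + 72 + 18 + 4 - 38) mod 7
= 114 mod 7 = 2
h=2 → Monday


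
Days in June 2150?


30 days

Month: June (month 6)
June has 30 days


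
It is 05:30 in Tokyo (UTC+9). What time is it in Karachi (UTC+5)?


01:30

Time difference = UTC+5 - UTC+9 = -4 hours
New hour = (5 -4) mod 24
= 1 mod 24 = 1
Minutes unchanged → 01:30


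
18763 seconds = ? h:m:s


5h 12m 43s

Hours: 18763 ÷ 3600 = 5 remainder 763
Minutes: 763 ÷ 60 = 12 remainder 43
Seconds: 43


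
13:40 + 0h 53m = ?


14:33

Start: 820 minutes from midnight
Add: 53 minutes
Total: 873 minutes
Hours: 873 ÷ 60 = 14 remainder 33


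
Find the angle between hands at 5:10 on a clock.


Hour hand = 5×30 + 10×0.5 = 155.0°
Minute hand = 10×6 = 60°
Difference = |155.0 - 60| = 95.0°

95.0°


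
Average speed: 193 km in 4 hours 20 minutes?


Distance: 193 km
Time: 4h 20m = 260 min = 260/60 = 13/3 hours
Speed = 193 ÷ (13/3) = 193 × 3 / 13 = 579/13 ≈ 44.5 km/h

44.5 km/h


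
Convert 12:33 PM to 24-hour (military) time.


Input: 12:33 PM
12 PM → 12 (noon)

12:33


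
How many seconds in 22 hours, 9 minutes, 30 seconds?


79770 seconds

Hours: 22 × 3600 = 79200
Minutes: 9 × 60 = 540
Seconds: 30
Total = 79200 + 540 + 30 = 79770


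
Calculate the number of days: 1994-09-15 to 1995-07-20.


From September 15, 1994 to July 20, 1995
Rest of September 1994: 30 - 15 = 15
Full months: October 31, November 30, December 31, January 31, February 1995 28, March 31, April 30, May 31, June 30
Days into July 1995: 20
Total = 15 + 31 + 30 + 31 + 31 + 28 + 31 + 30 + 31 + 30 + 20 = 308 days

308 days


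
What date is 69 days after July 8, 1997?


September 15, 1997

Start: July 8, 1997
Add 69 days
July 8 → August 1: 31 - 8 + 1 = 24 days (69 - 24 = 45 left)
August 1 → September 1: 31 - 1 + 1 = 31 days (45 - 31 = 14 left)
September 1 + 14 = September 15, 1997


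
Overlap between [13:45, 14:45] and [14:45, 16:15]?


Meeting A: 825-885 (in minutes from midnight)
Meeting B: 885-975
Overlap start = max(825, 885) = 885
Overlap end = min(885, 975) = 885
Overlap = max(0, 885 - 885) = 0 min

0 minutes


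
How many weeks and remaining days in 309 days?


Weeks: 309 ÷ 7 = 44 remainder 1

44 weeks 1 days


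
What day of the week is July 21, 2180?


Friday

Zeller's congruence:
q=21, m=7, k=80, j=21
h = (21 + ⌊13×8/5⌋ + 80 + ⌊80/4⌋ + ⌊21/4⌋ - 2×21) mod 7
= (21 + 20 + 80 + 20 + 5 - 42) mod 7
= 104 mod 7 = 6
h=6 → Friday


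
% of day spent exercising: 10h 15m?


42.7%

Time: 615 minutes
Day: 1440 minutes
Percentage = (615/1440) × 100 ≈ 42.7%


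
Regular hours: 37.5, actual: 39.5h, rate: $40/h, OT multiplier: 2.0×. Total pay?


$1660.00

Regular: 37.5h × $40 = $1500.00
Overtime: 39.5 - 37.5 = 2.0h
OT pay: 2.0h × $40 × 2.0 = $160.00
Total = $1500.00 + $160.00 = $1660.00


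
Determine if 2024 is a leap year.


Yes

Rules: divisible by 4 AND (not by 100 OR by 400)
2024 ÷ 4 = 506 exactly → divisible by 4
2024 ÷ 100 = 20 remainder 24 → not divisible by 100
Divisible by 4 but not by 100 → leap year


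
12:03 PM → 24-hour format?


12:03

Input: 12:03 PM
12 PM → 12 (noon)


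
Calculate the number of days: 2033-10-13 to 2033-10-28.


15 days

From October 13, 2033 to October 28, 2033
Same month: 28 - 13 = 15 days


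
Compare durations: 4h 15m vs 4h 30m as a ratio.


Duration 1: 255 minutes
Duration 2: 270 minutes
Ratio = 255:270
GCD = 15
Simplified = 17:18
As a decimal: 17/18 ≈ 0.94

17:18 (0.94)


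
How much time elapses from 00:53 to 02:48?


1h 55m

End time in minutes: 2×60 + 48 = 168
Start time in minutes: 0×60 + 53 = 53
Difference = 168 - 53 = 115 minutes
= 1 hours 55 minutes


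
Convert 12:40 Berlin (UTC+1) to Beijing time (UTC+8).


19:40

Time difference = UTC+8 - UTC+1 = +7 hours
New hour = (12 + 7) mod 24
= 19 mod 24 = 19
Minutes unchanged → 19:40


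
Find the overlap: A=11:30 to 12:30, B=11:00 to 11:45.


15 minutes

Meeting A: 690-750 (in minutes from midnight)
Meeting B: 660-705
Overlap start = max(690, 660) = 690
Overlap end = min(750, 705) = 705
Overlap = max(0, 705 - 690) = 15 min


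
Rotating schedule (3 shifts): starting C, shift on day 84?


Shifts: A, B, C
Start: C (index 2)
Day 84: (2 + 84 - 1) mod 3
= 85 mod 3
= 1
Index 1 → shift B

Shift B


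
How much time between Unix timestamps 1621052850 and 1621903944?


Difference = 1621903944 - 1621052850 = 851094 seconds
In hours: 851094 / 3600 ≈ 236.4
In days: 851094 / 86400 ≈ 9.85

851094 seconds (236.4 hours / 9.85 days)


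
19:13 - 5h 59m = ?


Start: 1153 minutes from midnight
Subtract: 359 minutes
Remaining: 1153 - 359 = 794
Hours: 13, Minutes: 14

13:14


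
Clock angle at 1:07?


8.5°

Hour hand = 1×30 + 7×0.5 = 33.5°
Minute hand = 7×6 = 42°
Difference = |33.5 - 42| = 8.5°


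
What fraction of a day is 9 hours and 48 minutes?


0.4083 (40.83%)

Total minutes: 9×60 + 48 = 588
Day = 24×60 = 1440 minutes
Fraction = 588/1440 ≈ 0.4083
As a percentage: 588/1440 × 100 ≈ 40.83%


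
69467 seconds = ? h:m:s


Hours: 69467 ÷ 3600 = 19 remainder 1067
Minutes: 1067 ÷ 60 = 17 remainder 47
Seconds: 47

19h 17m 47s


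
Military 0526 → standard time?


Hour: 5
5 < 12 → AM

5:26 AM


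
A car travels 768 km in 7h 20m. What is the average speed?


104.7 km/h

Distance: 768 km
Time: 7h 20m = 440 min = 440/60 = 22/3 hours
Speed = 768 ÷ (22/3) = 768 × 3 / 22 = 2304/22 ≈ 104.7 km/h


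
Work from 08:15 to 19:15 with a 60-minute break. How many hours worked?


Total time = (19×60+15) - (8×60+15)
= 1155 - 495 = 660 min
Minus break: 660 - 60 = 600 min
= 10h 0m

10h 0m (600 minutes)


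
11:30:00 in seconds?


Hours: 11 × 3600 = 39600
Minutes: 30 × 60 = 1800
Seconds: 0
Total = 39600 + 1800 + 0 = 41400

41400 seconds


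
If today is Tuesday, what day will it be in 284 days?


Saturday

Start: Tuesday (index 1)
(1 + 284) mod 7
= 285 mod 7
= 5
Index 5 → Saturday


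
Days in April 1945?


30 days

Month: April (month 4)
April has 30 days


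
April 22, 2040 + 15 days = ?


May 7, 2040

Start: April 22, 2040
Add 15 days
April 22 → May 1: 30 - 22 + 1 = 9 days (15 - 9 = 6 left)
May 1 + 6 = May 7, 2040


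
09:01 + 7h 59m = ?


17:00

Start: 541 minutes from midnight
Add: 479 minutes
Total: 1020 minutes
Hours: 1020 ÷ 60 = 17 remainder 0


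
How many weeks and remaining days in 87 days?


Weeks: 87 ÷ 7 = 12 remainder 3

12 weeks 3 days


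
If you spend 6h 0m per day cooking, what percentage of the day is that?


Time: 360 minutes
Day: 1440 minutes
Percentage = (360/1440) × 100 = 25.0%

25.0%


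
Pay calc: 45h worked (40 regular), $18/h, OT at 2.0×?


$900.00

Regular: 40h × $18 = $720.00
Overtime: 45 - 40 = 5h
OT pay: 5h × $18 × 2.0 = $180.00
Total = $720.00 + $180.00 = $900.00


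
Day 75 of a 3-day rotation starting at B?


Shift A

Shifts: A, B, C
Start: B (index 1)
Day 75: (1 + 75 - 1) mod 3
= 75 mod 3
= 0
Index 0 → shift A


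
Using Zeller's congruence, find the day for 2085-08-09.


Thursday

Zeller's congruence:
q=9, m=8, k=85, j=20
h = (9 + ⌊13×9/5⌋ + 85 + ⌊85/4⌋ + ⌊20/4⌋ - 2×20) mod 7
= (9 + 23 + 85 + 21 + 5 - 40) mod 7
= 103 mod 7 = 5
h=5 → Thursday


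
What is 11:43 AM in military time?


11:43

Input: 11:43 AM
AM hour stays: 11


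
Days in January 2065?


31 days

Month: January (month 1)
January has 31 days


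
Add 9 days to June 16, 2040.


Start: June 16, 2040
Add 9 days
June 16 + 9 = June 25, 2040

June 25, 2040


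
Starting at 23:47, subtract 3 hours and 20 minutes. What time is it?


Start: 1427 minutes from midnight
Subtract: 200 minutes
Remaining: 1427 - 200 = 1227
Hours: 20, Minutes: 27

20:27


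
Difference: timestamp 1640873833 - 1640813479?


60354 seconds (16.8 hours / 0.70 days)

Difference = 1640873833 - 1640813479 = 60354 seconds
In hours: 60354 / 3600 ≈ 16.8
In days: 60354 / 86400 ≈ 0.70


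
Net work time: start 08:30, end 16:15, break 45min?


Total time = (16×60+15) - (8×60+30)
= 975 - 510 = 465 min
Minus break: 465 - 45 = 420 min
= 7h 0m

7h 0m (420 minutes)


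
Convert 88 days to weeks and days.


Weeks: 88 ÷ 7 = 12 remainder 4

12 weeks 4 days


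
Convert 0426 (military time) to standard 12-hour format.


Hour: 4
4 < 12 → AM

4:26 AM


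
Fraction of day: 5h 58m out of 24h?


Total minutes: 5×60 + 58 = 358
Day = 24×60 = 1440 minutes
Fraction = 358/1440 ≈ 0.2486
As a percentage: 358/1440 × 100 ≈ 24.86%

0.2486 (24.86%)


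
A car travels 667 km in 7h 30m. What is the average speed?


Distance: 667 km
Time: 7h 30m = 450 min = 450/60 = 15/2 hours
Speed = 667 ÷ (15/2) = 667 × 2 / 15 = 1334/15 ≈ 88.9 km/h

88.9 km/h


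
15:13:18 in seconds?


Hours: 15 × 3600 = 54000
Minutes: 13 × 60 = 780
Seconds: 18
Total = 54000 + 780 + 18 = 54798

54798 seconds


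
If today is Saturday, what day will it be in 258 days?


Friday

Start: Saturday (index 5)
(5 + 258) mod 7
= 263 mod 7
= 4
Index 4 → Friday


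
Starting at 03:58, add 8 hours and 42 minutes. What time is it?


12:40

Start: 238 minutes from midnight
Add: 522 minutes
Total: 760 minutes
Hours: 760 ÷ 60 = 12 remainder 40


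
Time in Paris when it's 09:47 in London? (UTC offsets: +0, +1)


10:47

Time difference = UTC+1 - UTC+0 = +1 hours
New hour = (9 + 1) mod 24
= 10 mod 24 = 10
Minutes unchanged → 10:47


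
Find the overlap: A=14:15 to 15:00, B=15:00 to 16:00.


Meeting A: 855-900 (in minutes from midnight)
Meeting B: 900-960
Overlap start = max(855, 900) = 900
Overlap end = min(900, 960) = 900
Overlap = max(0, 900 - 900) = 0 min

0 minutes


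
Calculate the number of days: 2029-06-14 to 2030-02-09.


240 days

From June 14, 2029 to February 9, 2030
Rest of June 2029: 30 - 14 = 16
Full months: July 31, August 31, September 30, October 31, November 30, December 31, January 31
Days into February 2030: 9
Total = 16 + 31 + 31 + 30 + 31 + 30 + 31 + 31 + 9 = 240 days


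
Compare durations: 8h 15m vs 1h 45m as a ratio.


Duration 1: 495 minutes
Duration 2: 105 minutes
Ratio = 495:105
GCD = 15
Simplified = 33:7
As a decimal: 33/7 ≈ 4.71

33:7 (4.71)


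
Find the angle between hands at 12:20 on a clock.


110.0°

Hour hand (12 ≡ 0 on the dial): 0×30 + 20×0.5 = 10.0°
Minute hand = 20×6 = 120°
Difference = |10.0 - 120| = 110.0°


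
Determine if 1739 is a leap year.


Rules: divisible by 4 AND (not by 100 OR by 400)
1739 ÷ 4 = 434 remainder 3 → not divisible by 4
Not divisible by 4 → not a leap year

No


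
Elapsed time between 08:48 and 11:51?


End time in minutes: 11×60 + 51 = 711
Start time in minutes: 8×60 + 48 = 528
Difference = 711 - 528 = 183 minutes
= 3 hours 3 minutes

3h 3m


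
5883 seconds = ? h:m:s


Hours: 5883 ÷ 3600 = 1 remainder 2283
Minutes: 2283 ÷ 60 = 38 remainder 3
Seconds: 3

1h 38m 3s


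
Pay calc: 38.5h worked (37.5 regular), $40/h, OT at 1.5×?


Regular: 37.5h × $40 = $1500.00
Overtime: 38.5 - 37.5 = 1.0h
OT pay: 1.0h × $40 × 1.5 = $60.00
Total = $1500.00 + $60.00 = $1560.00

$1560.00


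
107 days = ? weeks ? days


15 weeks 2 days

Weeks: 107 ÷ 7 = 15 remainder 2


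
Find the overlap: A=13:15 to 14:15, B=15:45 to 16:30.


0 minutes

Meeting A: 795-855 (in minutes from midnight)
Meeting B: 945-990
Overlap start = max(795, 945) = 945
Overlap end = min(855, 990) = 855
Overlap = max(0, 855 - 945) = 0 min


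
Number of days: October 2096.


31 days

Month: October (month 10)
October has 31 days


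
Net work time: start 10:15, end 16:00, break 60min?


Total time = (16×60+0) - (10×60+15)
= 960 - 615 = 345 min
Minus break: 345 - 60 = 285 min
= 4h 45m

4h 45m (285 minutes)


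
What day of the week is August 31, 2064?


Sunday

Zeller's congruence:
q=31, m=8, k=64, j=20
h = (31 + ⌊13×9/5⌋ + 64 + ⌊64/4⌋ + ⌊20/4⌋ - 2×20) mod 7
= (31 + 23 + 64 + 16 + 5 - 40) mod 7
= 99 mod 7 = 1
h=1 → Sunday


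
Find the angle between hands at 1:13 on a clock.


Hour hand = 1×30 + 13×0.5 = 36.5°
Minute hand = 13×6 = 78°
Difference = |36.5 - 78| = 41.5°

41.5°


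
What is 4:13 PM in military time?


16:13

Input: 4:13 PM
PM: 4 + 12 = 16


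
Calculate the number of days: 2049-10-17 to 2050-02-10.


From October 17, 2049 to February 10, 2050
Rest of October 2049: 31 - 17 = 14
Full months: November 30, December 31, January 31
Days into February 2050: 10
Total = 14 + 30 + 31 + 31 + 10 = 116 days

116 days


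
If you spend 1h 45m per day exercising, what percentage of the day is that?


Time: 105 minutes
Day: 1440 minutes
Percentage = (105/1440) × 100 ≈ 7.3%

7.3%


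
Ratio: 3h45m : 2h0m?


Duration 1: 225 minutes
Duration 2: 120 minutes
Ratio = 225:120
GCD = 15
Simplified = 15:8
As a decimal: 15/8 ≈ 1.88

15:8 (1.88)


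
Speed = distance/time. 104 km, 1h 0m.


Distance: 104 km
Time: 1 hours
Speed = 104 / 1 = 104.0 km/h

104.0 km/h


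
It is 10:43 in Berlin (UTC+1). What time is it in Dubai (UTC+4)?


13:43

Time difference = UTC+4 - UTC+1 = +3 hours
New hour = (10 + 3) mod 24
= 13 mod 24 = 13
Minutes unchanged → 13:43


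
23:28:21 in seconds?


84501 seconds

Hours: 23 × 3600 = 82800
Minutes: 28 × 60 = 1680
Seconds: 21
Total = 82800 + 1680 + 21 = 84501


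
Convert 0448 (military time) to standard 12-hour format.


Hour: 4
4 < 12 → AM

4:48 AM


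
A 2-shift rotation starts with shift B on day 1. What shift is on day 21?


Shifts: A, B
Start: B (index 1)
Day 21: (1 + 21 - 1) mod 2
= 21 mod 2
= 1
Index 1 → shift B

Shift B


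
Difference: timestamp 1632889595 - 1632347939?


Difference = 1632889595 - 1632347939 = 541656 seconds
In hours: 541656 / 3600 ≈ 150.5
In days: 541656 / 86400 ≈ 6.27

541656 seconds (150.5 hours / 6.27 days)


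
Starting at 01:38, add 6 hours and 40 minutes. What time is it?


Start: 98 minutes from midnight
Add: 400 minutes
Total: 498 minutes
Hours: 498 ÷ 60 = 8 remainder 18

08:18


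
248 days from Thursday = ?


Sunday

Start: Thursday (index 3)
(3 + 248) mod 7
= 251 mod 7
= 6
Index 6 → Sunday


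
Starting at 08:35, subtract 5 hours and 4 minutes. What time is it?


03:31

Start: 515 minutes from midnight
Subtract: 304 minutes
Remaining: 515 - 304 = 211
Hours: 3, Minutes: 31


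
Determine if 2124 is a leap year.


Yes

Rules: divisible by 4 AND (not by 100 OR by 400)
2124 ÷ 4 = 531 exactly → divisible by 4
2124 ÷ 100 = 21 remainder 24 → not divisible by 100
Divisible by 4 but not by 100 → leap year


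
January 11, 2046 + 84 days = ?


Start: January 11, 2046
Add 84 days
January 11 → February 1: 31 - 11 + 1 = 21 days (84 - 21 = 63 left)
February 1 → March 1: 28 - 1 + 1 = 28 days (63 - 28 = 35 left)
March 1 → April 1: 31 - 1 + 1 = 31 days (35 - 31 = 4 left)
April 1 + 4 = April 5, 2046

April 5, 2046


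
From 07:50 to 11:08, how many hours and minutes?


3h 18m

End time in minutes: 11×60 + 8 = 668
Start time in minutes: 7×60 + 50 = 470
Difference = 668 - 470 = 198 minutes
= 3 hours 18 minutes


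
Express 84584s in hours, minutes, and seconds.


Hours: 84584 ÷ 3600 = 23 remainder 1784
Minutes: 1784 ÷ 60 = 29 remainder 44
Seconds: 44

23h 29m 44s


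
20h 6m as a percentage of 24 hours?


Total minutes: 20×60 + 6 = 1206
Day = 24×60 = 1440 minutes
Fraction = 1206/1440 = 0.8375
As a percentage: 1206/1440 × 100 = 83.75%

0.8375 (83.75%)


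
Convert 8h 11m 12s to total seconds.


Hours: 8 × 3600 = 28800
Minutes: 11 × 60 = 660
Seconds: 12
Total = 28800 + 660 + 12 = 29472

29472 seconds


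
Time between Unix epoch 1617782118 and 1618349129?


567011 seconds (157.5 hours / 6.56 days)

Difference = 1618349129 - 1617782118 = 567011 seconds
In hours: 567011 / 3600 ≈ 157.5
In days: 567011 / 86400 ≈ 6.56


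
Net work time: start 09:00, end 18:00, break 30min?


8h 30m (510 minutes)

Total time = (18×60+0) - (9×60+0)
= 1080 - 540 = 540 min
Minus break: 540 - 30 = 510 min
= 8h 30m


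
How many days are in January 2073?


Month: January (month 1)
January has 31 days

31 days


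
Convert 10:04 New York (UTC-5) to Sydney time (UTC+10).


Time difference = UTC+10 - UTC-5 = +15 hours
New hour = (10 + 15) mod 24
= 25 mod 24 = 1
Minutes unchanged → 01:04; 25 ≥ 24 → next day

01:04 (next day)


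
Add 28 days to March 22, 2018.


April 19, 2018

Start: March 22, 2018
Add 28 days
March 22 → April 1: 31 - 22 + 1 = 10 days (28 - 10 = 18 left)
April 1 + 18 = April 19, 2018


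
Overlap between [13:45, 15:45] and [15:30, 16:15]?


Meeting A: 825-945 (in minutes from midnight)
Meeting B: 930-975
Overlap start = max(825, 930) = 930
Overlap end = min(945, 975) = 945
Overlap = max(0, 945 - 930) = 15 min

15 minutes


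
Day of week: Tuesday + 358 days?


Wednesday

Start: Tuesday (index 1)
(1 + 358) mod 7
= 359 mod 7
= 2
Index 2 → Wednesday


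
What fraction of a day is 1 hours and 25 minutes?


0.0590 (5.90%)

Total minutes: 1×60 + 25 = 85
Day = 24×60 = 1440 minutes
Fraction = 85/1440 ≈ 0.0590
As a percentage: 85/1440 × 100 ≈ 5.90%


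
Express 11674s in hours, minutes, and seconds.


Hours: 11674 ÷ 3600 = 3 remainder 874
Minutes: 874 ÷ 60 = 14 remainder 34
Seconds: 34

3h 14m 34s


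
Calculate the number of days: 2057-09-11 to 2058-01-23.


From September 11, 2057 to January 23, 2058
Rest of September 2057: 30 - 11 = 19
Full months: October 31, November 30, December 31
Days into January 2058: 23
Total = 19 + 31 + 30 + 31 + 23 = 134 days

134 days


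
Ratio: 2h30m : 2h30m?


Duration 1: 150 minutes
Duration 2: 150 minutes
Ratio = 150:150
GCD = 150
Simplified = 1:1
As a decimal: 1/1 = 1.00

1:1 (1.00)


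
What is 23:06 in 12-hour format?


Hour: 23
23 - 12 = 11 → PM

11:06 PM


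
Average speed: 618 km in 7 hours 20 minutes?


Distance: 618 km
Time: 7h 20m = 440 min = 440/60 = 22/3 hours
Speed = 618 ÷ (22/3) = 618 × 3 / 22 = 1854/22 ≈ 84.3 km/h

84.3 km/h


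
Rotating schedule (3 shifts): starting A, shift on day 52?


Shift A

Shifts: A, B, C
Start: A (index 0)
Day 52: (0 + 52 - 1) mod 3
= 51 mod 3
= 0
Index 0 → shift A


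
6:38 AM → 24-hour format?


06:38

Input: 6:38 AM
AM hour stays: 6


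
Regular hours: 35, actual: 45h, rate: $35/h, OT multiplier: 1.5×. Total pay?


Regular: 35h × $35 = $1225.00
Overtime: 45 - 35 = 10h
OT pay: 10h × $35 × 1.5 = $525.00
Total = $1225.00 + $525.00 = $1750.00

$1750.00


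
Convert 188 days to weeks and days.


Weeks: 188 ÷ 7 = 26 remainder 6

26 weeks 6 days


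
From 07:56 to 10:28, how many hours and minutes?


2h 32m

End time in minutes: 10×60 + 28 = 628
Start time in minutes: 7×60 + 56 = 476
Difference = 628 - 476 = 152 minutes
= 2 hours 32 minutes


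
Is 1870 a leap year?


Rules: divisible by 4 AND (not by 100 OR by 400)
1870 ÷ 4 = 467 remainder 2 → not divisible by 4
Not divisible by 4 → not a leap year

No


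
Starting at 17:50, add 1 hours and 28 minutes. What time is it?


19:18

Start: 1070 minutes from midnight
Add: 88 minutes
Total: 1158 minutes
Hours: 1158 ÷ 60 = 19 remainder 18


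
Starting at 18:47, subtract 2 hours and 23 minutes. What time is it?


Start: 1127 minutes from midnight
Subtract: 143 minutes
Remaining: 1127 - 143 = 984
Hours: 16, Minutes: 24

16:24


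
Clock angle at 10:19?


164.5°

Hour hand = 10×30 + 19×0.5 = 309.5°
Minute hand = 19×6 = 114°
Difference = |309.5 - 114| = 195.5°
Since > 180°: 360 - 195.5 = 164.5°


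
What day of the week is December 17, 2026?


Thursday

Zeller's congruence:
q=17, m=12, k=26, j=20
h = (17 + ⌊13×13/5⌋ + 26 + ⌊26/4⌋ + ⌊20/4⌋ - 2×20) mod 7
= (17 + 33 + 26 + 6 + 5 - 40) mod 7
= 47 mod 7 = 5
h=5 → Thursday


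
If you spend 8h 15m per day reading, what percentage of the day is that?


34.4%

Time: 495 minutes
Day: 1440 minutes
Percentage = (495/1440) × 100 ≈ 34.4%


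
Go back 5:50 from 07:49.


Start: 469 minutes from midnight
Subtract: 350 minutes
Remaining: 469 - 350 = 119
Hours: 1, Minutes: 59

01:59


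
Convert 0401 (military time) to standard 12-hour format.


Hour: 4
4 < 12 → AM

4:01 AM


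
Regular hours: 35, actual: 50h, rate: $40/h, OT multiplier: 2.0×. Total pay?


$2600.00

Regular: 35h × $40 = $1400.00
Overtime: 50 - 35 = 15h
OT pay: 15h × $40 × 2.0 = $1200.00
Total = $1400.00 + $1200.00 = $2600.00


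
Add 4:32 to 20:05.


00:37 (next day)

Start: 1205 minutes from midnight
Add: 272 minutes
Total: 1477 minutes
Hours: 1477 ÷ 60 = 24 remainder 37
24 ≥ 24 → 24 - 24 = 0 (next day)


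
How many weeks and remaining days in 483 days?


Weeks: 483 ÷ 7 = 69 remainder 0

69 weeks 0 days


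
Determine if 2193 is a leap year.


Rules: divisible by 4 AND (not by 100 OR by 400)
2193 ÷ 4 = 548 remainder 1 → not divisible by 4
Not divisible by 4 → not a leap year

No


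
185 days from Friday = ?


Monday

Start: Friday (index 4)
(4 + 185) mod 7
= 189 mod 7
= 0
Index 0 → Monday


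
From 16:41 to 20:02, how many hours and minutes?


3h 21m

End time in minutes: 20×60 + 2 = 1202
Start time in minutes: 16×60 + 41 = 1001
Difference = 1202 - 1001 = 201 minutes
= 3 hours 21 minutes


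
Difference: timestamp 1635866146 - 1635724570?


Difference = 1635866146 - 1635724570 = 141576 seconds
In hours: 141576 / 3600 ≈ 39.3
In days: 141576 / 86400 ≈ 1.64

141576 seconds (39.3 hours / 1.64 days)


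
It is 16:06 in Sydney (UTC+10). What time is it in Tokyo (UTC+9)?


15:06

Time difference = UTC+9 - UTC+10 = -1 hours
New hour = (16 -1) mod 24
= 15 mod 24 = 15
Minutes unchanged → 15:06


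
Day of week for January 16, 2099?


Friday

Zeller's congruence:
q=16, m=13, k=98, j=20
h = (16 + ⌊13×14/5⌋ + 98 + ⌊98/4⌋ + ⌊20/4⌋ - 2×20) mod 7
= (16 + 36 + 98 + 24 + 5 - 40) mod 7
= 139 mod 7 = 6
h=6 → Friday


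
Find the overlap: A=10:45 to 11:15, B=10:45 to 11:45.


Meeting A: 645-675 (in minutes from midnight)
Meeting B: 645-705
Overlap start = max(645, 645) = 645
Overlap end = min(675, 705) = 675
Overlap = max(0, 675 - 645) = 30 min

30 minutes


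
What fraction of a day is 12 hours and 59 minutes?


0.5410 (54.10%)

Total minutes: 12×60 + 59 = 779
Day = 24×60 = 1440 minutes
Fraction = 779/1440 ≈ 0.5410
As a percentage: 779/1440 × 100 ≈ 54.10%


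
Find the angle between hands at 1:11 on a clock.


Hour hand = 1×30 + 11×0.5 = 35.5°
Minute hand = 11×6 = 66°
Difference = |35.5 - 66| = 30.5°

30.5°


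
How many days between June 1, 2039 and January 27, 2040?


240 days

From June 1, 2039 to January 27, 2040
Rest of June 2039: 30 - 1 = 29
Full months: July 31, August 31, September 30, October 31, November 30, December 31
Days into January 2040: 27
Total = 29 + 31 + 31 + 30 + 31 + 30 + 31 + 27 = 240 days


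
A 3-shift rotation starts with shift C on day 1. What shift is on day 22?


Shift C

Shifts: A, B, C
Start: C (index 2)
Day 22: (2 + 22 - 1) mod 3
= 23 mod 3
= 2
Index 2 → shift C


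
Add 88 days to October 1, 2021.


Start: October 1, 2021
Add 88 days
October 1 → November 1: 31 - 1 + 1 = 31 days (88 - 31 = 57 left)
November 1 → December 1: 30 - 1 + 1 = 30 days (57 - 30 = 27 left)
December 1 + 27 = December 28, 2021

December 28, 2021


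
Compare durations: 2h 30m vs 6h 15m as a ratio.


Duration 1: 150 minutes
Duration 2: 375 minutes
Ratio = 150:375
GCD = 75
Simplified = 2:5
As a decimal: 2/5 = 0.40

2:5 (0.40)


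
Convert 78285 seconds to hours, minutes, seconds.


21h 44m 45s

Hours: 78285 ÷ 3600 = 21 remainder 2685
Minutes: 2685 ÷ 60 = 44 remainder 45
Seconds: 45


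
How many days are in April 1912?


30 days

Month: April (month 4)
April has 30 days


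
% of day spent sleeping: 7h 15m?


30.2%

Time: 435 minutes
Day: 1440 minutes
Percentage = (435/1440) × 100 ≈ 30.2%


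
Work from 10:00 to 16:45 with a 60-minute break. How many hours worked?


Total time = (16×60+45) - (10×60+0)
= 1005 - 600 = 405 min
Minus break: 405 - 60 = 345 min
= 5h 45m

5h 45m (345 minutes)


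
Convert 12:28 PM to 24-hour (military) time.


Input: 12:28 PM
12 PM → 12 (noon)

12:28


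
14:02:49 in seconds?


50569 seconds

Hours: 14 × 3600 = 50400
Minutes: 2 × 60 = 120
Seconds: 49
Total = 50400 + 120 + 49 = 50569


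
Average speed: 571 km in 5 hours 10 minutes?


110.5 km/h

Distance: 571 km
Time: 5h 10m = 310 min = 310/60 = 31/6 hours
Speed = 571 ÷ (31/6) = 571 × 6 / 31 = 3426/31 ≈ 110.5 km/h


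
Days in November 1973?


30 days

Month: November (month 11)
November has 30 days


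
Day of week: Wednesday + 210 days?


Start: Wednesday (index 2)
(2 + 210) mod 7
= 212 mod 7
= 2
Index 2 → Wednesday

Wednesday


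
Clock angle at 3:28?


64.0°

Hour hand = 3×30 + 28×0.5 = 104.0°
Minute hand = 28×6 = 168°
Difference = |104.0 - 168| = 64.0°
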